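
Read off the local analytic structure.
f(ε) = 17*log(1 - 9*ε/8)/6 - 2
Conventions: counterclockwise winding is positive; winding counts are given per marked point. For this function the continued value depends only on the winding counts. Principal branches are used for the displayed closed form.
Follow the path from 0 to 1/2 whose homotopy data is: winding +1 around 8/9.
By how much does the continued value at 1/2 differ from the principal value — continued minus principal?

The rational part is single-valued and drops out of the difference; each branch term changes only by its own monodromy.
(17/6)*log(1 - ε/(8/9)): each positive loop around 8/9 adds 2*pi*i to the log, so winding +1 contributes (17/6)*(1)*2*pi*i = (17/3)*pi*i.
Summing the contributions at ε = 1/2 gives (17/3)*pi*i.

Continued minus principal equals (17/3)*pi*i.


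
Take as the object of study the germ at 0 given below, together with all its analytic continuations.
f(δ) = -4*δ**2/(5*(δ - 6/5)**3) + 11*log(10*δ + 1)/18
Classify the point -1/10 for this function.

The point is a logarithmic branch point.

The term (11/18)*log(1 - δ/(-1/10)) has argument 1 - -1/10/(-1/10) = 0 at -1/10: a logarithmic (infinitely-sheeted) branch point; the remaining terms are analytic or single-valued there.


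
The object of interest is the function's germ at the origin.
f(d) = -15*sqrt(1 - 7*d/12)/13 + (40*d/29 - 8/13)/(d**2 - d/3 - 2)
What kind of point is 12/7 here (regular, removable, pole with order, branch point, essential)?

The term (-15/13)*sqrt(1 - d/(12/7)) has argument 1 - 12/7/(12/7) = 0 at 12/7: a square-root (algebraic, two-sheeted) branch point; the remaining terms are analytic or single-valued there.

The point is an algebraic (square-root) branch point.


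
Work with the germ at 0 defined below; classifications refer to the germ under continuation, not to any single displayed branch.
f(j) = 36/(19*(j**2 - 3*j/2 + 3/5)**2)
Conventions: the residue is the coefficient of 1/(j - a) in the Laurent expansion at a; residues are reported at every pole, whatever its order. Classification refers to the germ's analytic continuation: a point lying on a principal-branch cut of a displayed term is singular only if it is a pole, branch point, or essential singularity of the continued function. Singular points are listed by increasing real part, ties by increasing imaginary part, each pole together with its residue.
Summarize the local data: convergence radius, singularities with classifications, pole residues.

Denominator factor (j**2 - 3*j/2 + 3/5)^2: discriminant -3/20, complex-conjugate roots (3/4) + ((1/20)*sqrt(15))*i and (3/4) - ((1/20)*sqrt(15))*i; poles of order 2, moduli (1/5)*sqrt(15) and (1/5)*sqrt(15).
The radius of convergence is the smallest modulus among the singular points: (1/5)*sqrt(15).
The factor j**2 - 3*j/2 + 3/5 splits as (j - a)(j - a') with a = (3/4) - ((1/20)*sqrt(15))*i, a' = (3/4) + ((1/20)*sqrt(15))*i. At the order-2 pole a set g(j) = (j - a)^2*f(j) = [36/19] / (j - a')^2.
Order-2 pole: residue = g'(a); g'((3/4) - ((1/20)*sqrt(15))*i) = ((320/19)*sqrt(15))*i, so the residue is ((320/19)*sqrt(15))*i.
The factor j**2 - 3*j/2 + 3/5 splits as (j - a)(j - a') with a = (3/4) + ((1/20)*sqrt(15))*i, a' = (3/4) - ((1/20)*sqrt(15))*i. At the order-2 pole a set g(j) = (j - a)^2*f(j) = [36/19] / (j - a')^2.
Order-2 pole: residue = g'(a); g'((3/4) + ((1/20)*sqrt(15))*i) = -((320/19)*sqrt(15))*i, so the residue is -((320/19)*sqrt(15))*i.
List the singular points by increasing real part (a conjugate pair: the negative imaginary part first).

Radius of convergence at 0: (1/5)*sqrt(15).
At (3/4) - ((1/20)*sqrt(15))*i: a pole of order 2; residue ((320/19)*sqrt(15))*i.
At (3/4) + ((1/20)*sqrt(15))*i: a pole of order 2; residue -((320/19)*sqrt(15))*i.


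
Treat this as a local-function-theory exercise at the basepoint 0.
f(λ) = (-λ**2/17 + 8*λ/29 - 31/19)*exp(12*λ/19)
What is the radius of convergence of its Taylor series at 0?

The factor exp(12*λ/19) is entire and contributes no finite singular point.
The polynomial part has no poles.
No finite singular points: the Taylor series at 0 converges everywhere.

The radius of convergence is infinite.


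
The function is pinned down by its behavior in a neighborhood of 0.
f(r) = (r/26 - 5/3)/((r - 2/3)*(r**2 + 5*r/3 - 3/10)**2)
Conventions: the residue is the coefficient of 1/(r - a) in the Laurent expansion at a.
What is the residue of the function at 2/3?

At the order-1 pole 2/3 set g(r) = (r - (2/3))*f(r) = (r/26 - 5/3)/(r**2 + 5*r/3 - 3/10)**2.
Simple pole: residue = g(a) at a = 2/3, which is -172800/165997.

The residue is -172800/165997.


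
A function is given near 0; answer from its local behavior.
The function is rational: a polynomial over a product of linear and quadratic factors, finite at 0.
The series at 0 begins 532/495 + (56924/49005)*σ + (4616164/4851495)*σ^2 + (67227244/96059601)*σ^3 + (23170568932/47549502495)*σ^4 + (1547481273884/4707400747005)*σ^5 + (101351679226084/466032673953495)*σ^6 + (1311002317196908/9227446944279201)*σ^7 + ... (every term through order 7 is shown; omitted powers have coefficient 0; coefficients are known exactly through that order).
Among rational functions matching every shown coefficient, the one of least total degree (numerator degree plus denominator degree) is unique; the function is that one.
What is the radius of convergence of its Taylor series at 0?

No rational of total degree below 2 reproduces all 8 coefficients; solving the [0/2] Pade equations on them gives f(σ) = 19/(5*(σ - 9/4)*(σ - 11/7)), whose expansion matches every shown term.
Denominator factor (σ - 9/4): pole of order 1 at 9/4, modulus 9/4.
Denominator factor (σ - 11/7): pole of order 1 at 11/7, modulus 11/7.
The radius of convergence is the smallest modulus among the singular points: 11/7.

The radius of convergence is 11/7.


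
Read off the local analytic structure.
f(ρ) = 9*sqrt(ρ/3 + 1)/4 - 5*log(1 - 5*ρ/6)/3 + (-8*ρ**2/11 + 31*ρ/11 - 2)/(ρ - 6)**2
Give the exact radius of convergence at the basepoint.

Denominator factor (ρ - 6)^2: pole of order 2 at 6, modulus 6.
Branch term (-5/3)*log(1 - ρ/(6/5)): its argument vanishes at ρ = 6/5, a logarithmic branch point, modulus 6/5.
Branch term (9/4)*sqrt(1 - ρ/(-3)): its argument vanishes at ρ = -3, a square-root branch point, modulus 3.
The radius of convergence is the smallest modulus among the singular points: 6/5.

The radius of convergence is 6/5.


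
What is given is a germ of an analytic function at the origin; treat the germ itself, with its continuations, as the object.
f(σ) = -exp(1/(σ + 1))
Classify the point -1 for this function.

The point is an essential singularity.

The exponent 1/(σ - (-1)) has a pole at -1, so exp(1/(σ - (-1))) takes every nonzero value near it: an essential singularity (not a pole of any order).


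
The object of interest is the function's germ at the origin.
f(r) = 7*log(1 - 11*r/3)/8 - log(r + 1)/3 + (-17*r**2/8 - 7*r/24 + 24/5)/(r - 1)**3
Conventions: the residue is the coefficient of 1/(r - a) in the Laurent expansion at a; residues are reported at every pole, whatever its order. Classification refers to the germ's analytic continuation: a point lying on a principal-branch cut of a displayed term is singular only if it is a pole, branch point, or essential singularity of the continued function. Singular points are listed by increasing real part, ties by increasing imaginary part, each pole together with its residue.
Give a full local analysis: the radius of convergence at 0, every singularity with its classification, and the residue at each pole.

Radius of convergence at 0: 3/11.
At -1: a logarithmic branch point.
At 3/11: a logarithmic branch point.
At 1: a pole of order 3; residue -17/8.

Denominator factor (r - 1)^3: pole of order 3 at 1, modulus 1.
Branch term (-1/3)*log(1 - r/(-1)): its argument vanishes at r = -1, a logarithmic branch point, modulus 1.
Branch term (7/8)*log(1 - r/(3/11)): its argument vanishes at r = 3/11, a logarithmic branch point, modulus 3/11.
The radius of convergence is the smallest modulus among the singular points: 3/11.
The branch terms are analytic at 1 and contribute nothing to the residue; only the rational part matters.
At the order-3 pole 1 set g(r) = (r - (1))^3*(rational part) = -17*r**2/8 - 7*r/24 + 24/5.
Order-3 pole: residue = g''(a)/2; g''(1) = -17/4, so the residue is -17/8.
List the singular points by increasing real part (a conjugate pair: the negative imaginary part first).


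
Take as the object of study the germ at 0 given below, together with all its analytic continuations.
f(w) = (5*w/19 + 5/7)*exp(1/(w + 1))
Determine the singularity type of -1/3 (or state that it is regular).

There is no denominator, hence no pole anywhere.
The essential point of exp(1/(w - (-1))) is -1, not -1/3.
So the germ continues analytically to -1/3.

The point is a regular point.


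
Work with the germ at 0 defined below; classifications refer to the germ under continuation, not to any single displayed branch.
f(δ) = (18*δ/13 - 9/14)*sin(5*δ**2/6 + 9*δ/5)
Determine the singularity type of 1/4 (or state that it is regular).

There is no denominator, hence no pole anywhere.
The factor sin(5*δ**2/6 + 9*δ/5) is entire.
So the germ continues analytically to 1/4.

The point is a regular point.


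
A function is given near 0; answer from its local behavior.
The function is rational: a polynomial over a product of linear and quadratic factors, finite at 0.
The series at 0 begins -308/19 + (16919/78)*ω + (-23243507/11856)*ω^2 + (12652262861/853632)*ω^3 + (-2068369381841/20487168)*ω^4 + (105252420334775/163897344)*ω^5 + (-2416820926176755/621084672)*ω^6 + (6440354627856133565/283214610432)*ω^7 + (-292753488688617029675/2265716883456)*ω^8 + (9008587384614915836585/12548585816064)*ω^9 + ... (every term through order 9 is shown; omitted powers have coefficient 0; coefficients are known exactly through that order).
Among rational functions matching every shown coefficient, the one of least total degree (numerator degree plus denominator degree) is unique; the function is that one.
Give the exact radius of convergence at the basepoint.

The radius of convergence is -11/24 + (1/24)*sqrt(265).

No rational of total degree below 8 reproduces all 10 coefficients; solving the [1/7] Pade equations on them gives f(ω) = (11/38 - 17*ω/39)/((ω + 8/7)*(ω**2 - 11*ω/12 - 1/4)**3), whose expansion matches every shown term.
Denominator factor (ω**2 - 11*ω/12 - 1/4)^3: discriminant 265/144, real irrational roots 11/24 + (1/24)*sqrt(265) and 11/24 - (1/24)*sqrt(265); poles of order 3, moduli 11/24 + (1/24)*sqrt(265) and -11/24 + (1/24)*sqrt(265).
Denominator factor (ω + 8/7): pole of order 1 at -8/7, modulus 8/7.
The radius of convergence is the smallest modulus among the singular points: -11/24 + (1/24)*sqrt(265).


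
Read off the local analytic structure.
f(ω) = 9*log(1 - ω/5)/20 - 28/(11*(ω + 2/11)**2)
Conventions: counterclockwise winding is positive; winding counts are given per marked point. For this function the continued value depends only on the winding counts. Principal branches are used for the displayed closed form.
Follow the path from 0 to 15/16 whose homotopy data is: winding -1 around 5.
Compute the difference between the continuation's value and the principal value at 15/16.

The rational part is single-valued and drops out of the difference; each branch term changes only by its own monodromy.
(9/20)*log(1 - ω/(5)): each positive loop around 5 adds 2*pi*i to the log, so winding -1 contributes (9/20)*(-1)*2*pi*i = -(9/10)*pi*i.
Summing the contributions at ω = 15/16 gives -(9/10)*pi*i.

Continued minus principal equals -(9/10)*pi*i.


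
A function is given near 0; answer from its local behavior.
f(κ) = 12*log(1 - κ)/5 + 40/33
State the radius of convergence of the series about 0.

Branch term (12/5)*log(1 - κ/(1)): its argument vanishes at κ = 1, a logarithmic branch point, modulus 1.
The radius of convergence is the smallest modulus among the singular points: 1.

The radius of convergence is 1.


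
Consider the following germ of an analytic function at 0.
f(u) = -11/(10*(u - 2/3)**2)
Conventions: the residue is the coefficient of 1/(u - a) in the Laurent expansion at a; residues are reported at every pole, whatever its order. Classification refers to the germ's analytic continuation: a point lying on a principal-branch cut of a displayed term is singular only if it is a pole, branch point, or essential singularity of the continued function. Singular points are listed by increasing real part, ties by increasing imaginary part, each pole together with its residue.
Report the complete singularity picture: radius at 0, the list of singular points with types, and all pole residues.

Radius of convergence at 0: 2/3.
At 2/3: a pole of order 2; residue 0.

Denominator factor (u - 2/3)^2: pole of order 2 at 2/3, modulus 2/3.
The radius of convergence is the smallest modulus among the singular points: 2/3.
At the order-2 pole 2/3 set g(u) = (u - (2/3))^2*f(u) = -11/10.
Order-2 pole: residue = g'(a); g'(2/3) = 0, so the residue is 0.


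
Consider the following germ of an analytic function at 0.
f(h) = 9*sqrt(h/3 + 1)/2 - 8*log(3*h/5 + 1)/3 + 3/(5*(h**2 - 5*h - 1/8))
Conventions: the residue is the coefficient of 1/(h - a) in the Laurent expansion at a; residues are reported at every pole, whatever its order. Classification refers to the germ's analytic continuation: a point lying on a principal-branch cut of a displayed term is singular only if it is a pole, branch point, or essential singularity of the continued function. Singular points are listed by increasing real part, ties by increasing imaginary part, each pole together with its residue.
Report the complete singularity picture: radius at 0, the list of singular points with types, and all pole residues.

Radius of convergence at 0: -5/2 + (1/4)*sqrt(102).
At -3: an algebraic (square-root) branch point.
At -5/3: a logarithmic branch point.
At 5/2 - (1/4)*sqrt(102): a pole of order 1; residue -(1/85)*sqrt(102).
At 5/2 + (1/4)*sqrt(102): a pole of order 1; residue (1/85)*sqrt(102).

Denominator factor (h**2 - 5*h - 1/8): discriminant 51/2, real irrational roots 5/2 + (1/4)*sqrt(102) and 5/2 - (1/4)*sqrt(102); poles of order 1, moduli 5/2 + (1/4)*sqrt(102) and -5/2 + (1/4)*sqrt(102).
Branch term (-8/3)*log(1 - h/(-5/3)): its argument vanishes at h = -5/3, a logarithmic branch point, modulus 5/3.
Branch term (9/2)*sqrt(1 - h/(-3)): its argument vanishes at h = -3, a square-root branch point, modulus 3.
The radius of convergence is the smallest modulus among the singular points: -5/2 + (1/4)*sqrt(102).
The branch terms are analytic at 5/2 - (1/4)*sqrt(102) and contribute nothing to the residue; only the rational part matters.
The factor h**2 - 5*h - 1/8 splits as (h - a)(h - a') with a = 5/2 - (1/4)*sqrt(102), a' = 5/2 + (1/4)*sqrt(102). At the order-1 pole a set g(h) = (h - a)*(rational part) = [3/5] / (h - a').
Simple pole: residue = g(a) at a = 5/2 - (1/4)*sqrt(102), which is -(1/85)*sqrt(102).
The branch terms are analytic at 5/2 + (1/4)*sqrt(102) and contribute nothing to the residue; only the rational part matters.
The factor h**2 - 5*h - 1/8 splits as (h - a)(h - a') with a = 5/2 + (1/4)*sqrt(102), a' = 5/2 - (1/4)*sqrt(102). At the order-1 pole a set g(h) = (h - a)*(rational part) = [3/5] / (h - a').
Simple pole: residue = g(a) at a = 5/2 + (1/4)*sqrt(102), which is (1/85)*sqrt(102).
List the singular points by increasing real part (a conjugate pair: the negative imaginary part first).


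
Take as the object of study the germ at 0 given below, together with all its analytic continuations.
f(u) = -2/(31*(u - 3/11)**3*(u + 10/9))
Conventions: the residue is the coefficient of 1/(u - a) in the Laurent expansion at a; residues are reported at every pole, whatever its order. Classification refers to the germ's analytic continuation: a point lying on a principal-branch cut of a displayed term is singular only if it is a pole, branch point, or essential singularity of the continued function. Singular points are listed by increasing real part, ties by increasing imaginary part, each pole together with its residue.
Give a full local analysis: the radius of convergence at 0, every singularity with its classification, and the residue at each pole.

Radius of convergence at 0: 3/11.
At -10/9: a pole of order 1; residue 1940598/79711943.
At 3/11: a pole of order 3; residue -1940598/79711943.

Denominator factor (u - 3/11)^3: pole of order 3 at 3/11, modulus 3/11.
Denominator factor (u + 10/9): pole of order 1 at -10/9, modulus 10/9.
The radius of convergence is the smallest modulus among the singular points: 3/11.
At the order-1 pole -10/9 set g(u) = (u - (-10/9))*f(u) = -2/(31*(u - 3/11)**3).
Simple pole: residue = g(a) at a = -10/9, which is 1940598/79711943.
At the order-3 pole 3/11 set g(u) = (u - (3/11))^3*f(u) = -2/(31*(u + 10/9)).
Order-3 pole: residue = g''(a)/2; g''(3/11) = -3881196/79711943, so the residue is -1940598/79711943.
List the singular points by increasing real part (a conjugate pair: the negative imaginary part first).


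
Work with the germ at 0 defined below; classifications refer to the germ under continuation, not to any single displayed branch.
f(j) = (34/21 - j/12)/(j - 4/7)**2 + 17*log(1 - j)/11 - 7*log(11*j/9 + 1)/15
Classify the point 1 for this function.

The point is a logarithmic branch point.

The term (17/11)*log(1 - j/(1)) has argument 1 - 1/(1) = 0 at 1: a logarithmic (infinitely-sheeted) branch point; the remaining terms are analytic or single-valued there.


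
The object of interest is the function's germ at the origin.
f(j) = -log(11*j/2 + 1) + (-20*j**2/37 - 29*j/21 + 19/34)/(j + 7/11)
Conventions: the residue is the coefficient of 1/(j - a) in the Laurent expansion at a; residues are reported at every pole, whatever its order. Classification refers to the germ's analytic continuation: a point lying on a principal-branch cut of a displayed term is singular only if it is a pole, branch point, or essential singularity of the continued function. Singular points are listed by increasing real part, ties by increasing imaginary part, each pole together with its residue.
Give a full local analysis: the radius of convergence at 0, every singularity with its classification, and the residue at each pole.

Radius of convergence at 0: 2/11.
At -7/11: a pole of order 1; residue 556531/456654.
At -2/11: a logarithmic branch point.

Denominator factor (j + 7/11): pole of order 1 at -7/11, modulus 7/11.
Branch term (-1)*log(1 - j/(-2/11)): its argument vanishes at j = -2/11, a logarithmic branch point, modulus 2/11.
The radius of convergence is the smallest modulus among the singular points: 2/11.
The branch term is analytic at -7/11 and contributes nothing to the residue; only the rational part matters.
At the order-1 pole -7/11 set g(j) = (j - (-7/11))*(rational part) = -20*j**2/37 - 29*j/21 + 19/34.
Simple pole: residue = g(a) at a = -7/11, which is 556531/456654.
List the singular points by increasing real part (a conjugate pair: the negative imaginary part first).


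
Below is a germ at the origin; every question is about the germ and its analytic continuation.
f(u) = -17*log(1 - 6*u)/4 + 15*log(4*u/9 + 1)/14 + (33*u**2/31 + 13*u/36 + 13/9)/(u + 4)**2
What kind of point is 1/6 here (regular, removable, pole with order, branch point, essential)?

The point is a logarithmic branch point.

The term (-17/4)*log(1 - u/(1/6)) has argument 1 - 1/6/(1/6) = 0 at 1/6: a logarithmic (infinitely-sheeted) branch point; the remaining terms are analytic or single-valued there.


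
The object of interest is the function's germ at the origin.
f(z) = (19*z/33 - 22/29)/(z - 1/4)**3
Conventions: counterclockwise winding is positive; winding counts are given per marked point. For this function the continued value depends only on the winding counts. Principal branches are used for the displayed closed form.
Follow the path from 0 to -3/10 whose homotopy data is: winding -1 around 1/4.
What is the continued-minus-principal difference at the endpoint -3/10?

The function is rational, hence single-valued: continuing it around any pole returns the same value, so the difference is 0.

Continued minus principal equals 0.


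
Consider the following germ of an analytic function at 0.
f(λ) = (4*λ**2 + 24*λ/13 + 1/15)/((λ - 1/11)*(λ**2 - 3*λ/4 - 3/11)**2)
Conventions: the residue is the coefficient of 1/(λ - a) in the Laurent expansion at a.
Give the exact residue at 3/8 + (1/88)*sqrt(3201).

The residue is -6110984/5054595 - (4146856472/85605631839)*sqrt(3201).

The factor λ**2 - 3*λ/4 - 3/11 splits as (λ - a)(λ - a') with a = 3/8 + (1/88)*sqrt(3201), a' = 3/8 - (1/88)*sqrt(3201). At the order-2 pole a set g(λ) = (λ - a)^2*f(λ) = [(4*λ**2 + 24*λ/13 + 1/15)/(λ - 1/11)] / (λ - a')^2.
Order-2 pole: residue = g'(a); g'(3/8 + (1/88)*sqrt(3201)) = -6110984/5054595 - (4146856472/85605631839)*sqrt(3201), so the residue is -6110984/5054595 - (4146856472/85605631839)*sqrt(3201).


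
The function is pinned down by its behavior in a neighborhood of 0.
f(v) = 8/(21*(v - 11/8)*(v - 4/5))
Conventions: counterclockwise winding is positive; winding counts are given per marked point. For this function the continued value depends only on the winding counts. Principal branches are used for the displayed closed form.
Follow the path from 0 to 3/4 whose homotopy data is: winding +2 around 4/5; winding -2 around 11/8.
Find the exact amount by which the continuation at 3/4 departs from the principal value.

Continued minus principal equals 0.

The function is rational, hence single-valued: continuing it around any pole returns the same value, so the difference is 0.


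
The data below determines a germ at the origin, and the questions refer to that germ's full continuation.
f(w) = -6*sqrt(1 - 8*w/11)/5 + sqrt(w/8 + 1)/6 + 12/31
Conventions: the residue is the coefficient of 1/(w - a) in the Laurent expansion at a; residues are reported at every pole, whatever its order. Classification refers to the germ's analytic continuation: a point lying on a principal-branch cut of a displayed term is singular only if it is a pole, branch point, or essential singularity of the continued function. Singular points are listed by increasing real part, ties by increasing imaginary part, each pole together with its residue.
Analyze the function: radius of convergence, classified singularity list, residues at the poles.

Radius of convergence at 0: 11/8.
At -8: an algebraic (square-root) branch point.
At 11/8: an algebraic (square-root) branch point.

Branch term (1/6)*sqrt(1 - w/(-8)): its argument vanishes at w = -8, a square-root branch point, modulus 8.
Branch term (-6/5)*sqrt(1 - w/(11/8)): its argument vanishes at w = 11/8, a square-root branch point, modulus 11/8.
The radius of convergence is the smallest modulus among the singular points: 11/8.
List the singular points by increasing real part (a conjugate pair: the negative imaginary part first).


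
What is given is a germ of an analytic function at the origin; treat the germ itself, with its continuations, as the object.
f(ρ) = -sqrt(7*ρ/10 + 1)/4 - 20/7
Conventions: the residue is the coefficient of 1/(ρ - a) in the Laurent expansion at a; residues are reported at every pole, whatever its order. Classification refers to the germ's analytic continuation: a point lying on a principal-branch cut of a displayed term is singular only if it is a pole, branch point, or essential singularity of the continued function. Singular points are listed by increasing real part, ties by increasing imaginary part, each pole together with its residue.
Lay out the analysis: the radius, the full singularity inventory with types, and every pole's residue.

Radius of convergence at 0: 10/7.
At -10/7: an algebraic (square-root) branch point.

Branch term (-1/4)*sqrt(1 - ρ/(-10/7)): its argument vanishes at ρ = -10/7, a square-root branch point, modulus 10/7.
The radius of convergence is the smallest modulus among the singular points: 10/7.


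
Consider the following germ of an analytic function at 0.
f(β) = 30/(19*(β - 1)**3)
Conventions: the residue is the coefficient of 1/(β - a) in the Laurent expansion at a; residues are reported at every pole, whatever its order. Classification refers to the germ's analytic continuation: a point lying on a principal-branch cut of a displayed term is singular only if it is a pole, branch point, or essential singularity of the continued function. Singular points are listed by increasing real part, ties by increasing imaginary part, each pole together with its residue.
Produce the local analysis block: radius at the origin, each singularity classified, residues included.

Radius of convergence at 0: 1.
At 1: a pole of order 3; residue 0.

Denominator factor (β - 1)^3: pole of order 3 at 1, modulus 1.
The radius of convergence is the smallest modulus among the singular points: 1.
At the order-3 pole 1 set g(β) = (β - (1))^3*f(β) = 30/19.
Order-3 pole: residue = g''(a)/2; g''(1) = 0, so the residue is 0.


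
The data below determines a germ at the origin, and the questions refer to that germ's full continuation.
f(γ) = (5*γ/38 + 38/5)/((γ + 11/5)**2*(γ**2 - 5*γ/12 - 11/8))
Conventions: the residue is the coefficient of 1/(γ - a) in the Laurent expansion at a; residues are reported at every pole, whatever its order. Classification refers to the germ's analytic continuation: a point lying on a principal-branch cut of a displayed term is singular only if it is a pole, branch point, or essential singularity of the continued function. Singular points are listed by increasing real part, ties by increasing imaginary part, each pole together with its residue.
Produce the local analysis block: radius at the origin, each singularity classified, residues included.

Radius of convergence at 0: -5/24 + (1/24)*sqrt(817).
At -11/5: a pole of order 2; residue 244796100/131321179.
At 5/24 - (1/24)*sqrt(817): a pole of order 1; residue -122398050/131321179 - (4445396970/107289403243)*sqrt(817).
At 5/24 + (1/24)*sqrt(817): a pole of order 1; residue -122398050/131321179 + (4445396970/107289403243)*sqrt(817).

Denominator factor (γ**2 - 5*γ/12 - 11/8): discriminant 817/144, real irrational roots 5/24 + (1/24)*sqrt(817) and 5/24 - (1/24)*sqrt(817); poles of order 1, moduli 5/24 + (1/24)*sqrt(817) and -5/24 + (1/24)*sqrt(817).
Denominator factor (γ + 11/5)^2: pole of order 2 at -11/5, modulus 11/5.
The radius of convergence is the smallest modulus among the singular points: -5/24 + (1/24)*sqrt(817).
At the order-2 pole -11/5 set g(γ) = (γ - (-11/5))^2*f(γ) = (5*γ/38 + 38/5)/(γ**2 - 5*γ/12 - 11/8).
Order-2 pole: residue = g'(a); g'(-11/5) = 244796100/131321179, so the residue is 244796100/131321179.
The factor γ**2 - 5*γ/12 - 11/8 splits as (γ - a)(γ - a') with a = 5/24 - (1/24)*sqrt(817), a' = 5/24 + (1/24)*sqrt(817). At the order-1 pole a set g(γ) = (γ - a)*f(γ) = [(5*γ/38 + 38/5)/(γ + 11/5)**2] / (γ - a').
Simple pole: residue = g(a) at a = 5/24 - (1/24)*sqrt(817), which is -122398050/131321179 - (4445396970/107289403243)*sqrt(817).
The factor γ**2 - 5*γ/12 - 11/8 splits as (γ - a)(γ - a') with a = 5/24 + (1/24)*sqrt(817), a' = 5/24 - (1/24)*sqrt(817). At the order-1 pole a set g(γ) = (γ - a)*f(γ) = [(5*γ/38 + 38/5)/(γ + 11/5)**2] / (γ - a').
Simple pole: residue = g(a) at a = 5/24 + (1/24)*sqrt(817), which is -122398050/131321179 + (4445396970/107289403243)*sqrt(817).
List the singular points by increasing real part (a conjugate pair: the negative imaginary part first).


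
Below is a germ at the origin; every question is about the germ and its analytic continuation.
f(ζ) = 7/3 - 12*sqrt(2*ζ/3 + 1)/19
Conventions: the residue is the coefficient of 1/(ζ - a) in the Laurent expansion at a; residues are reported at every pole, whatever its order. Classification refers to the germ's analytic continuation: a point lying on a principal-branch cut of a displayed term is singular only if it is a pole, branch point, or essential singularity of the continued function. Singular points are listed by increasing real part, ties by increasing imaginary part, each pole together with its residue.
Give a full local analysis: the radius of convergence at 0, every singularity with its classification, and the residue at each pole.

Radius of convergence at 0: 3/2.
At -3/2: an algebraic (square-root) branch point.

Branch term (-12/19)*sqrt(1 - ζ/(-3/2)): its argument vanishes at ζ = -3/2, a square-root branch point, modulus 3/2.
The radius of convergence is the smallest modulus among the singular points: 3/2.


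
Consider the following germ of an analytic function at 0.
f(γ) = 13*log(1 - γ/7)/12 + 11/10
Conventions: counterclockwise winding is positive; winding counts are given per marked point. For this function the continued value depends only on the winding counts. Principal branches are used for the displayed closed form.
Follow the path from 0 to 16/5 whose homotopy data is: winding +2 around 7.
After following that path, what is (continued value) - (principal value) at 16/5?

Continued minus principal equals (13/3)*pi*i.

The rational part is single-valued and drops out of the difference; each branch term changes only by its own monodromy.
(13/12)*log(1 - γ/(7)): each positive loop around 7 adds 2*pi*i to the log, so winding +2 contributes (13/12)*(2)*2*pi*i = (13/3)*pi*i.
Summing the contributions at γ = 16/5 gives (13/3)*pi*i.


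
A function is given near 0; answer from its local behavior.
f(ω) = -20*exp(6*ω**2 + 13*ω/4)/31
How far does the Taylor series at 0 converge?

The factor exp(6*ω**2 + 13*ω/4) is entire and contributes no finite singular point.
The polynomial part has no poles.
No finite singular points: the Taylor series at 0 converges everywhere.

The radius of convergence is infinite.


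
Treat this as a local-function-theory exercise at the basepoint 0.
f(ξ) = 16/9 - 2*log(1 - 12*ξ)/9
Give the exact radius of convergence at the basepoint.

The radius of convergence is 1/12.

Branch term (-2/9)*log(1 - ξ/(1/12)): its argument vanishes at ξ = 1/12, a logarithmic branch point, modulus 1/12.
The radius of convergence is the smallest modulus among the singular points: 1/12.


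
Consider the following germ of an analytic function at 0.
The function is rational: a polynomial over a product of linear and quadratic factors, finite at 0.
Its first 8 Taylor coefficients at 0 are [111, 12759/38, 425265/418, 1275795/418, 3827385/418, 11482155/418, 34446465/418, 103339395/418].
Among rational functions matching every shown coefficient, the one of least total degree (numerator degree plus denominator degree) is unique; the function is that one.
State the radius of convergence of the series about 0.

The radius of convergence is 1/3.

No rational of total degree below 3 reproduces all 8 coefficients; solving the [2/1] Pade equations on them gives f(γ) = (-37*γ**2/11 - 35*γ/38 - 37)/(γ - 1/3), whose expansion matches every shown term.
Denominator factor (γ - 1/3): pole of order 1 at 1/3, modulus 1/3.
The radius of convergence is the smallest modulus among the singular points: 1/3.


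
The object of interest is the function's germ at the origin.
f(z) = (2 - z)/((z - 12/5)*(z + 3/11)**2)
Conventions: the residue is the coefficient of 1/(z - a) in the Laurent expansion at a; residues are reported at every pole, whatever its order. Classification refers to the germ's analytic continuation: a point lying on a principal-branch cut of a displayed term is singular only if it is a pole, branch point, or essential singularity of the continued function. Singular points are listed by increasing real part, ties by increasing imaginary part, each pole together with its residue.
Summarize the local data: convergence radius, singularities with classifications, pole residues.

Denominator factor (z - 12/5): pole of order 1 at 12/5, modulus 12/5.
Denominator factor (z + 3/11)^2: pole of order 2 at -3/11, modulus 3/11.
The radius of convergence is the smallest modulus among the singular points: 3/11.
At the order-2 pole -3/11 set g(z) = (z - (-3/11))^2*f(z) = (2 - z)/(z - 12/5).
Order-2 pole: residue = g'(a); g'(-3/11) = 1210/21609, so the residue is 1210/21609.
At the order-1 pole 12/5 set g(z) = (z - (12/5))*f(z) = (2 - z)/(z + 3/11)**2.
Simple pole: residue = g(a) at a = 12/5, which is -1210/21609.
List the singular points by increasing real part (a conjugate pair: the negative imaginary part first).

Radius of convergence at 0: 3/11.
At -3/11: a pole of order 2; residue 1210/21609.
At 12/5: a pole of order 1; residue -1210/21609.


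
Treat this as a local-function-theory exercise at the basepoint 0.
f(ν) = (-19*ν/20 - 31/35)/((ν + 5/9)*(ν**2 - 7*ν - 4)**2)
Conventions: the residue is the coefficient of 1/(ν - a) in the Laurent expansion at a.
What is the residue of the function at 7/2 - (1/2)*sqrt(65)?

The factor ν**2 - 7*ν - 4 splits as (ν - a)(ν - a') with a = 7/2 - (1/2)*sqrt(65), a' = 7/2 + (1/2)*sqrt(65). At the order-2 pole a set g(ν) = (ν - a)^2*f(ν) = [(-19*ν/20 - 31/35)/(ν + 5/9)] / (ν - a')^2.
Order-2 pole: residue = g'(a); g'(7/2 - (1/2)*sqrt(65)) = 328779/71680 + (172149867/302848000)*sqrt(65), so the residue is 328779/71680 + (172149867/302848000)*sqrt(65).

The residue is 328779/71680 + (172149867/302848000)*sqrt(65).


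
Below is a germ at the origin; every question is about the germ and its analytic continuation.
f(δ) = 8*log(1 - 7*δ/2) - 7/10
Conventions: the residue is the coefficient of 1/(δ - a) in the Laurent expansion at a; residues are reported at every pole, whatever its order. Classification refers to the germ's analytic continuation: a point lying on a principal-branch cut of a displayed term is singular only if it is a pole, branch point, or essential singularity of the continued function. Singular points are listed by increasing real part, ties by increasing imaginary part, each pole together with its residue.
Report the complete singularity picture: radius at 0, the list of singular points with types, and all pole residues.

Branch term (8)*log(1 - δ/(2/7)): its argument vanishes at δ = 2/7, a logarithmic branch point, modulus 2/7.
The radius of convergence is the smallest modulus among the singular points: 2/7.

Radius of convergence at 0: 2/7.
At 2/7: a logarithmic branch point.


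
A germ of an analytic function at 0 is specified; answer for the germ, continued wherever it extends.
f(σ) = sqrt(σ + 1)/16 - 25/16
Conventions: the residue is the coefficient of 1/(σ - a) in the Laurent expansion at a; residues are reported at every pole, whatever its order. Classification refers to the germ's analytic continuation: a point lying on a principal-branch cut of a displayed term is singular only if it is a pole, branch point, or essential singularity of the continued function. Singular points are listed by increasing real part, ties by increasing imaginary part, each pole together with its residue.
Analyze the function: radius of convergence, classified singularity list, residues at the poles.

Radius of convergence at 0: 1.
At -1: an algebraic (square-root) branch point.

Branch term (1/16)*sqrt(1 - σ/(-1)): its argument vanishes at σ = -1, a square-root branch point, modulus 1.
The radius of convergence is the smallest modulus among the singular points: 1.


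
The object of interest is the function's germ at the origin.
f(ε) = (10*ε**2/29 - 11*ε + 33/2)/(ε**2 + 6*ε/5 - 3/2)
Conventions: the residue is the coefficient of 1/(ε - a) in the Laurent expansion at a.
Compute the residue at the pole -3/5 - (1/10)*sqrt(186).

The residue is -331/58 - (2307/3596)*sqrt(186).

The factor ε**2 + 6*ε/5 - 3/2 splits as (ε - a)(ε - a') with a = -3/5 - (1/10)*sqrt(186), a' = -3/5 + (1/10)*sqrt(186). At the order-1 pole a set g(ε) = (ε - a)*f(ε) = [10*ε**2/29 - 11*ε + 33/2] / (ε - a').
Simple pole: residue = g(a) at a = -3/5 - (1/10)*sqrt(186), which is -331/58 - (2307/3596)*sqrt(186).


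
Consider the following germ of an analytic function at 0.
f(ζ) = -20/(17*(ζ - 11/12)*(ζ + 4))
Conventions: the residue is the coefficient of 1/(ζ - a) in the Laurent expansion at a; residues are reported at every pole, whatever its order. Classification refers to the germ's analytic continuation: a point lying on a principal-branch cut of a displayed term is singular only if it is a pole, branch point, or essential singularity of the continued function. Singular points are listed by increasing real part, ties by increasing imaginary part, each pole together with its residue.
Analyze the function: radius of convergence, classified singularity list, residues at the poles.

Denominator factor (ζ - 11/12): pole of order 1 at 11/12, modulus 11/12.
Denominator factor (ζ + 4): pole of order 1 at -4, modulus 4.
The radius of convergence is the smallest modulus among the singular points: 11/12.
At the order-1 pole -4 set g(ζ) = (ζ - (-4))*f(ζ) = -20/(17*(ζ - 11/12)).
Simple pole: residue = g(a) at a = -4, which is 240/1003.
At the order-1 pole 11/12 set g(ζ) = (ζ - (11/12))*f(ζ) = -20/(17*(ζ + 4)).
Simple pole: residue = g(a) at a = 11/12, which is -240/1003.
List the singular points by increasing real part (a conjugate pair: the negative imaginary part first).

Radius of convergence at 0: 11/12.
At -4: a pole of order 1; residue 240/1003.
At 11/12: a pole of order 1; residue -240/1003.


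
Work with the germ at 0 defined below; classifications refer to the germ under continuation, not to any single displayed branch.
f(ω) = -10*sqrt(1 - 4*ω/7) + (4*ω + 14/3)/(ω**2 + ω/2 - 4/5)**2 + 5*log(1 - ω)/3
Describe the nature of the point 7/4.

The term (-10)*sqrt(1 - ω/(7/4)) has argument 1 - 7/4/(7/4) = 0 at 7/4: a square-root (algebraic, two-sheeted) branch point; the remaining terms are analytic or single-valued there.

The point is an algebraic (square-root) branch point.


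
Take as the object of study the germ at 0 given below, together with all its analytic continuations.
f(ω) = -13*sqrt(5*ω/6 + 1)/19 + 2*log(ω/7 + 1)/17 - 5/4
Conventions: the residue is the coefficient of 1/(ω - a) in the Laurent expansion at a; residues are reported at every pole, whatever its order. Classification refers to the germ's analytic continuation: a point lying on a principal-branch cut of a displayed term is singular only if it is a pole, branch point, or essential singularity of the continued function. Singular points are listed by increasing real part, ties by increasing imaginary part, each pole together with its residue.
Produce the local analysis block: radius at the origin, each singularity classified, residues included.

Radius of convergence at 0: 6/5.
At -7: a logarithmic branch point.
At -6/5: an algebraic (square-root) branch point.

Branch term (-13/19)*sqrt(1 - ω/(-6/5)): its argument vanishes at ω = -6/5, a square-root branch point, modulus 6/5.
Branch term (2/17)*log(1 - ω/(-7)): its argument vanishes at ω = -7, a logarithmic branch point, modulus 7.
The radius of convergence is the smallest modulus among the singular points: 6/5.
List the singular points by increasing real part (a conjugate pair: the negative imaginary part first).


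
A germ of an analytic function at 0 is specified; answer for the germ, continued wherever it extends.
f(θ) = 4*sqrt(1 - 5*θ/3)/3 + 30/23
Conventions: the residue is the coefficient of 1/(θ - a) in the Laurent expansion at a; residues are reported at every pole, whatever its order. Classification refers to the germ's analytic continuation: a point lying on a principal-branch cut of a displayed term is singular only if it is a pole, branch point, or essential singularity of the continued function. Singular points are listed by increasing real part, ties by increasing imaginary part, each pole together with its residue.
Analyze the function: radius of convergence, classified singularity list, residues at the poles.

Branch term (4/3)*sqrt(1 - θ/(3/5)): its argument vanishes at θ = 3/5, a square-root branch point, modulus 3/5.
The radius of convergence is the smallest modulus among the singular points: 3/5.

Radius of convergence at 0: 3/5.
At 3/5: an algebraic (square-root) branch point.


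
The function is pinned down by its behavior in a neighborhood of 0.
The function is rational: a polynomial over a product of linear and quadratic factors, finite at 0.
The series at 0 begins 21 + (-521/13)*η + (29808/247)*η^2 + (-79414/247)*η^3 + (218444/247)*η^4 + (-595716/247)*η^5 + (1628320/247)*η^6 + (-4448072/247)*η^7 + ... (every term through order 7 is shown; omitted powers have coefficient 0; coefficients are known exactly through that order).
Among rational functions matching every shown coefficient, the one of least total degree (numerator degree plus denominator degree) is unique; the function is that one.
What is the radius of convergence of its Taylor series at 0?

No rational of total degree below 4 reproduces all 8 coefficients; solving the [2/2] Pade equations on them gives f(η) = (14*η**2/19 - 25*η/26 - 21/2)/(η**2 - η - 1/2), whose expansion matches every shown term.
Denominator factor (η**2 - η - 1/2): discriminant 3, real irrational roots 1/2 + (1/2)*sqrt(3) and 1/2 - (1/2)*sqrt(3); poles of order 1, moduli 1/2 + (1/2)*sqrt(3) and -1/2 + (1/2)*sqrt(3).
The radius of convergence is the smallest modulus among the singular points: -1/2 + (1/2)*sqrt(3).

The radius of convergence is -1/2 + (1/2)*sqrt(3).
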